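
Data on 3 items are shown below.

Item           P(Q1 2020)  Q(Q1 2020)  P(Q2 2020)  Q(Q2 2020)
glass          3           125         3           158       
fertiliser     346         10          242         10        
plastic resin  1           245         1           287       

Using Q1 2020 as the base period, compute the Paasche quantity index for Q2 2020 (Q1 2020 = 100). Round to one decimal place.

Paasche quantity index uses current-period prices as weights.
ΣP(Q2 2020)·Q(Q2 2020) = 3×158 + 242×10 + 1×287 = 474 + 2420 + 287 = 3181
ΣP(Q2 2020)·Q(Q1 2020) = 3×125 + 242×10 + 1×245 = 375 + 2420 + 245 = 3040
Index = 3181 / 3040 × 100 = 104.6382

104.6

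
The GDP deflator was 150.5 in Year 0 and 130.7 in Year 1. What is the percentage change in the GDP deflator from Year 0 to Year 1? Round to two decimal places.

-13.16%

Change = (130.7 − 150.5) / 150.5 × 100
       = -19.8 / 150.5 × 100 = -13.1561%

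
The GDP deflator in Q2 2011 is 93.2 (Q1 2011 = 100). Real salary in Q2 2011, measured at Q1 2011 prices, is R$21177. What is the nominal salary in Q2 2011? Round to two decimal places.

19736.96

Nominal = Real × (Index/100) = 21177 × (93.2/100)
        = 21177 × 0.932 = 19736.9640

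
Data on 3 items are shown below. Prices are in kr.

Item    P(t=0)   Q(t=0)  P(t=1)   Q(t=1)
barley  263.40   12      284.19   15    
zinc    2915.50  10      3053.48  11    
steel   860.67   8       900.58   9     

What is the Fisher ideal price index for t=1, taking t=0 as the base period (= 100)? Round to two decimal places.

Laspeyres component (base-period weights):
ΣP(t=1)Q(t=0) = 284.19×12 + 3053.48×10 + 900.58×8 = 3410.28 + 30534.8 + 7204.64 = 41149.72
ΣP(t=0)Q(t=0) = 263.40×12 + 2915.50×10 + 860.67×8 = 3160.8 + 29155 + 6885.36 = 39201.16
L = 41149.72 / 39201.16 × 100 = 104.9707
Paasche component (current-period weights):
ΣP(t=1)Q(t=1) = 284.19×15 + 3053.48×11 + 900.58×9 = 4262.85 + 33588.28 + 8105.22 = 45956.35
ΣP(t=0)Q(t=1) = 263.40×15 + 2915.50×11 + 860.67×9 = 3951 + 32070.5 + 7746.03 = 43767.53
P = 45956.35 / 43767.53 × 100 = 105.0010
Fisher = √(L × P) = √(104.9707 × 105.0010) = 104.9858

104.99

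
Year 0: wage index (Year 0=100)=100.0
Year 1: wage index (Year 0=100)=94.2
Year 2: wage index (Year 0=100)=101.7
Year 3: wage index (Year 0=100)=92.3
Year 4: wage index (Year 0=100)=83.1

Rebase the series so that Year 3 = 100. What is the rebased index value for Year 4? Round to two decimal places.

90.03

Rebased(Year 4) = 83.1 / 92.3 × 100 = 90.0325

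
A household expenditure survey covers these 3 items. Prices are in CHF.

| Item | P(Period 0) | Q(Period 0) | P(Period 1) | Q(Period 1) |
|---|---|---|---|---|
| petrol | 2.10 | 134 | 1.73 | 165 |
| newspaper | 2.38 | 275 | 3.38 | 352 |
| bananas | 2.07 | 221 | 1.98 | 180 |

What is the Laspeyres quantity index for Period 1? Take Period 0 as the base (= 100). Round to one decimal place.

Laspeyres quantity index uses base-period prices as weights.
ΣP(Period 0)·Q(Period 1) = 2.10×165 + 2.38×352 + 2.07×180 = 346.5 + 837.76 + 372.6 = 1556.86
ΣP(Period 0)·Q(Period 0) = 2.10×134 + 2.38×275 + 2.07×221 = 281.4 + 654.5 + 457.47 = 1393.37
Index = 1556.86 / 1393.37 × 100 = 111.7334

111.7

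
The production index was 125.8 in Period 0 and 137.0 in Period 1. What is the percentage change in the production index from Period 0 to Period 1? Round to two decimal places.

8.90%

Change = (137.0 − 125.8) / 125.8 × 100
       = 11.2 / 125.8 × 100 = 8.9030%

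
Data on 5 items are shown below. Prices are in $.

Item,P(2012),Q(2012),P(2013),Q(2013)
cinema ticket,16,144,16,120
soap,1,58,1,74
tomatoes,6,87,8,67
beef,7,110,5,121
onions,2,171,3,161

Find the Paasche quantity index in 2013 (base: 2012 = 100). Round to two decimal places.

Paasche quantity index uses current-period prices as weights.
ΣP(2013)·Q(2013) = 16×120 + 1×74 + 8×67 + 5×121 + 3×161 = 1920 + 74 + 536 + 605 + 483 = 3618
ΣP(2013)·Q(2012) = 16×144 + 1×58 + 8×87 + 5×110 + 3×171 = 2304 + 58 + 696 + 550 + 513 = 4121
Index = 3618 / 4121 × 100 = 87.7942

87.79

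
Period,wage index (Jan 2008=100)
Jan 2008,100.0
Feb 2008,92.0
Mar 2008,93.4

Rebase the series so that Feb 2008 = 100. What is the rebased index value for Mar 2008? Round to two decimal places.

101.52

Rebased(Mar 2008) = 93.4 / 92.0 × 100 = 101.5217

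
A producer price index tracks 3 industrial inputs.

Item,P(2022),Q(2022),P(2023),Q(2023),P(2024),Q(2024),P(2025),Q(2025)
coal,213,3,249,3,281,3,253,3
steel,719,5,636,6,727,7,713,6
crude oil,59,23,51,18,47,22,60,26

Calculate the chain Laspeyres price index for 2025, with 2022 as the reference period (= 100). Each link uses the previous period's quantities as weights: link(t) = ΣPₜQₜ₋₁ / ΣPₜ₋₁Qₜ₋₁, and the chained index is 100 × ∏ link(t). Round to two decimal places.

Link 2022→2023:
ΣP(2023)Q(2022) = 249×3 + 636×5 + 51×23 = 747 + 3180 + 1173 = 5100
ΣP(2022)Q(2022) = 213×3 + 719×5 + 59×23 = 639 + 3595 + 1357 = 5591
link = 5100/5591 = 0.912180
Link 2023→2024:
ΣP(2024)Q(2023) = 281×3 + 727×6 + 47×18 = 843 + 4362 + 846 = 6051
ΣP(2023)Q(2023) = 249×3 + 636×6 + 51×18 = 747 + 3816 + 918 = 5481
link = 6051/5481 = 1.103996
Link 2024→2025:
ΣP(2025)Q(2024) = 253×3 + 713×7 + 60×22 = 759 + 4991 + 1320 = 7070
ΣP(2024)Q(2024) = 281×3 + 727×7 + 47×22 = 843 + 5089 + 1034 = 6966
link = 7070/6966 = 1.014930
Chained index = 100 × 0.912180 × 1.103996 × 1.014930 = 102.2078

102.21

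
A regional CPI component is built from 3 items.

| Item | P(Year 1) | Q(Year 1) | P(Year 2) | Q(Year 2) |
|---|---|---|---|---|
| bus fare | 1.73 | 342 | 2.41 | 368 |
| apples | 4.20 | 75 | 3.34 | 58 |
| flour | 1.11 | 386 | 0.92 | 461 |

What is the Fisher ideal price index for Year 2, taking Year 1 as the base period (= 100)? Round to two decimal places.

107.60

Laspeyres component (base-period weights):
ΣP(Year 2)Q(Year 1) = 2.41×342 + 3.34×75 + 0.92×386 = 824.22 + 250.5 + 355.12 = 1429.84
ΣP(Year 1)Q(Year 1) = 1.73×342 + 4.20×75 + 1.11×386 = 591.66 + 315 + 428.46 = 1335.12
L = 1429.84 / 1335.12 × 100 = 107.0945
Paasche component (current-period weights):
ΣP(Year 2)Q(Year 2) = 2.41×368 + 3.34×58 + 0.92×461 = 886.88 + 193.72 + 424.12 = 1504.72
ΣP(Year 1)Q(Year 2) = 1.73×368 + 4.20×58 + 1.11×461 = 636.64 + 243.6 + 511.71 = 1391.95
P = 1504.72 / 1391.95 × 100 = 108.1016
Fisher = √(L × P) = √(107.0945 × 108.1016) = 107.5969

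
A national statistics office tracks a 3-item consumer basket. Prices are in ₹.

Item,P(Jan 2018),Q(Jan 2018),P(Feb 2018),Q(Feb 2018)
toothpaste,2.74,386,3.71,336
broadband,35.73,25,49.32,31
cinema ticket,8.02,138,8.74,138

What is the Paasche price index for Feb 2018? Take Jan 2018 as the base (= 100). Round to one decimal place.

127.0

Paasche price index uses current-period quantities as weights.
ΣP(Feb 2018)·Q(Feb 2018) = 3.71×336 + 49.32×31 + 8.74×138 = 1246.56 + 1528.92 + 1206.12 = 3981.6
ΣP(Jan 2018)·Q(Feb 2018) = 2.74×336 + 35.73×31 + 8.02×138 = 920.64 + 1107.63 + 1106.76 = 3135.03
Index = 3981.6 / 3135.03 × 100 = 127.0036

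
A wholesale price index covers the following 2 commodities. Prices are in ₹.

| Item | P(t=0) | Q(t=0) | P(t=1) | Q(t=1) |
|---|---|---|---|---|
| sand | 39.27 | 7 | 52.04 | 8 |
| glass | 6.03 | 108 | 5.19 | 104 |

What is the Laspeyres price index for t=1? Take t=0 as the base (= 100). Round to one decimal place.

99.9

Laspeyres price index uses base-period quantities as weights.
ΣP(t=1)·Q(t=0) = 52.04×7 + 5.19×108 = 364.28 + 560.52 = 924.8
ΣP(t=0)·Q(t=0) = 39.27×7 + 6.03×108 = 274.89 + 651.24 = 926.13
Index = 924.8 / 926.13 × 100 = 99.8564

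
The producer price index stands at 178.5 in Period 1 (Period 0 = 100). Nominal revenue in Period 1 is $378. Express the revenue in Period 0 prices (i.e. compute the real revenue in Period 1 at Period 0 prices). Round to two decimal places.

Real = Nominal ÷ (Index/100) = 378 ÷ (178.5/100)
     = 378 ÷ 1.785 = 211.7647

211.76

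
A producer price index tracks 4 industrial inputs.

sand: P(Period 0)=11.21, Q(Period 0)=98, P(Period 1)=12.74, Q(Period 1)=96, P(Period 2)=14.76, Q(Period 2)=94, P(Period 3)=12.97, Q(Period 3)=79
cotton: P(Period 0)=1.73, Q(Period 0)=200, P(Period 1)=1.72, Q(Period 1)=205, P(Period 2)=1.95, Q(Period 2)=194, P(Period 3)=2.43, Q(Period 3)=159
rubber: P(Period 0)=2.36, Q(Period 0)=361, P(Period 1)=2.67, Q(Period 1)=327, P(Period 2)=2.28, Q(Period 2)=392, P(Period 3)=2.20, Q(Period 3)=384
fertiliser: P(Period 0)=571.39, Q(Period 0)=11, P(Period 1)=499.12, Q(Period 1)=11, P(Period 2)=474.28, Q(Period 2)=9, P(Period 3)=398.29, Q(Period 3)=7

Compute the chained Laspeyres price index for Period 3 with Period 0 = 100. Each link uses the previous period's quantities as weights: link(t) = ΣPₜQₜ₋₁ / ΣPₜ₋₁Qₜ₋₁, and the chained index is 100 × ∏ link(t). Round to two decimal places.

81.40

Link Period 0→Period 1:
ΣP(Period 1)Q(Period 0) = 12.74×98 + 1.72×200 + 2.67×361 + 499.12×11 = 1248.52 + 344 + 963.87 + 5490.32 = 8046.71
ΣP(Period 0)Q(Period 0) = 11.21×98 + 1.73×200 + 2.36×361 + 571.39×11 = 1098.58 + 346 + 851.96 + 6285.29 = 8581.83
link = 8046.71/8581.83 = 0.937645
Link Period 1→Period 2:
ΣP(Period 2)Q(Period 1) = 14.76×96 + 1.95×205 + 2.28×327 + 474.28×11 = 1416.96 + 399.75 + 745.56 + 5217.08 = 7779.35
ΣP(Period 1)Q(Period 1) = 12.74×96 + 1.72×205 + 2.67×327 + 499.12×11 = 1223.04 + 352.6 + 873.09 + 5490.32 = 7939.05
link = 7779.35/7939.05 = 0.979884
Link Period 2→Period 3:
ΣP(Period 3)Q(Period 2) = 12.97×94 + 2.43×194 + 2.20×392 + 398.29×9 = 1219.18 + 471.42 + 862.4 + 3584.61 = 6137.61
ΣP(Period 2)Q(Period 2) = 14.76×94 + 1.95×194 + 2.28×392 + 474.28×9 = 1387.44 + 378.3 + 893.76 + 4268.52 = 6928.02
link = 6137.61/6928.02 = 0.885911
Chained index = 100 × 0.937645 × 0.979884 × 0.885911 = 81.3961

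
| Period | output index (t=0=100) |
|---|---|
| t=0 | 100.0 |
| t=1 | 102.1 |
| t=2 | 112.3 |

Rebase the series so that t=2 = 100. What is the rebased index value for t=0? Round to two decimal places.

Rebased(t=0) = 100.0 / 112.3 × 100 = 89.0472

89.05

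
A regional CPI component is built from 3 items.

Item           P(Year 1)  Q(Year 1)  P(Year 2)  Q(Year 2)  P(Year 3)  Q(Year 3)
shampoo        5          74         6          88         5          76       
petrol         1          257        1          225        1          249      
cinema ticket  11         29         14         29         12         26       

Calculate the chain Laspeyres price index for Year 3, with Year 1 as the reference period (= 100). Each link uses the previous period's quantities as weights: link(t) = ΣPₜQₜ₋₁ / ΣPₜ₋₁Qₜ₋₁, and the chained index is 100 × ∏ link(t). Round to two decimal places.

Link Year 1→Year 2:
ΣP(Year 2)Q(Year 1) = 6×74 + 1×257 + 14×29 = 444 + 257 + 406 = 1107
ΣP(Year 1)Q(Year 1) = 5×74 + 1×257 + 11×29 = 370 + 257 + 319 = 946
link = 1107/946 = 1.170190
Link Year 2→Year 3:
ΣP(Year 3)Q(Year 2) = 5×88 + 1×225 + 12×29 = 440 + 225 + 348 = 1013
ΣP(Year 2)Q(Year 2) = 6×88 + 1×225 + 14×29 = 528 + 225 + 406 = 1159
link = 1013/1159 = 0.874029
Chained index = 100 × 1.170190 × 0.874029 = 102.2781

102.28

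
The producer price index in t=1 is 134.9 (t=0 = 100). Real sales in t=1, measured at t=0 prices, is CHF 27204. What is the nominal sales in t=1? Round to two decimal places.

Nominal = Real × (Index/100) = 27204 × (134.9/100)
        = 27204 × 1.349 = 36698.1960

36698.20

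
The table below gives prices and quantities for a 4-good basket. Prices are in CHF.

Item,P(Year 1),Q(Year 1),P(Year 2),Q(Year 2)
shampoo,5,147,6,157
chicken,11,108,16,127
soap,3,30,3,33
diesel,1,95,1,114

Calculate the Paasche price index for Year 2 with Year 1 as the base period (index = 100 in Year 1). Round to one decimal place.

133.1

Paasche price index uses current-period quantities as weights.
ΣP(Year 2)·Q(Year 2) = 6×157 + 16×127 + 3×33 + 1×114 = 942 + 2032 + 99 + 114 = 3187
ΣP(Year 1)·Q(Year 2) = 5×157 + 11×127 + 3×33 + 1×114 = 785 + 1397 + 99 + 114 = 2395
Index = 3187 / 2395 × 100 = 133.0689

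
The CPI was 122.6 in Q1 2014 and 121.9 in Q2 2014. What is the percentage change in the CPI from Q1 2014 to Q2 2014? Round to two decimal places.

Change = (121.9 − 122.6) / 122.6 × 100
       = -0.7 / 122.6 × 100 = -0.5710%

-0.57%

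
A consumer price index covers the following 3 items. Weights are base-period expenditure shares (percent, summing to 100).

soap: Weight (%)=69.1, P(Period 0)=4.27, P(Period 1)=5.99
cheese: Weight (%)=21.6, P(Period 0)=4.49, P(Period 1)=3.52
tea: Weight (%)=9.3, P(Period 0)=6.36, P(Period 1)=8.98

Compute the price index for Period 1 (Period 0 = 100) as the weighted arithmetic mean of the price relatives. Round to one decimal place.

soap: 69.1 × (5.99/4.27) = 69.1 × 1.402810 = 96.9342
cheese: 21.6 × (3.52/4.49) = 21.6 × 0.783964 = 16.9336
tea: 9.3 × (8.98/6.36) = 9.3 × 1.411950 = 13.1311
Index = Σ wᵢ·(p₁ᵢ/p₀ᵢ) = 96.9342 + 16.9336 + 13.1311 = 126.9990

127.0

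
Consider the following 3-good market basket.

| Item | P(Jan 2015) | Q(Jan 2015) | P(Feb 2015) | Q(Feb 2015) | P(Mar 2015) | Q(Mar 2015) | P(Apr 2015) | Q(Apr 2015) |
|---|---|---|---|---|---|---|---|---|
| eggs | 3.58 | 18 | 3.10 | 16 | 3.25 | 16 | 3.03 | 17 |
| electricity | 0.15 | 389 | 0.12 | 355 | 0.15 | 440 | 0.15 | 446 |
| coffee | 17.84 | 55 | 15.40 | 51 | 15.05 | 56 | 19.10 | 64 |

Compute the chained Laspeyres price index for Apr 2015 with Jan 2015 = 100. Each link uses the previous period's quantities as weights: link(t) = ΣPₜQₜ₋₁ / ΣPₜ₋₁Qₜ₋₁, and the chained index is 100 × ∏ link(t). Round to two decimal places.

105.41

Link Jan 2015→Feb 2015:
ΣP(Feb 2015)Q(Jan 2015) = 3.10×18 + 0.12×389 + 15.40×55 = 55.8 + 46.68 + 847 = 949.48
ΣP(Jan 2015)Q(Jan 2015) = 3.58×18 + 0.15×389 + 17.84×55 = 64.44 + 58.35 + 981.2 = 1103.99
link = 949.48/1103.99 = 0.860044
Link Feb 2015→Mar 2015:
ΣP(Mar 2015)Q(Feb 2015) = 3.25×16 + 0.15×355 + 15.05×51 = 52 + 53.25 + 767.55 = 872.8
ΣP(Feb 2015)Q(Feb 2015) = 3.10×16 + 0.12×355 + 15.40×51 = 49.6 + 42.6 + 785.4 = 877.6
link = 872.8/877.6 = 0.994531
Link Mar 2015→Apr 2015:
ΣP(Apr 2015)Q(Mar 2015) = 3.03×16 + 0.15×440 + 19.10×56 = 48.48 + 66 + 1069.6 = 1184.08
ΣP(Mar 2015)Q(Mar 2015) = 3.25×16 + 0.15×440 + 15.05×56 = 52 + 66 + 842.8 = 960.8
link = 1184.08/960.8 = 1.232390
Chained index = 100 × 0.860044 × 0.994531 × 1.232390 = 105.4112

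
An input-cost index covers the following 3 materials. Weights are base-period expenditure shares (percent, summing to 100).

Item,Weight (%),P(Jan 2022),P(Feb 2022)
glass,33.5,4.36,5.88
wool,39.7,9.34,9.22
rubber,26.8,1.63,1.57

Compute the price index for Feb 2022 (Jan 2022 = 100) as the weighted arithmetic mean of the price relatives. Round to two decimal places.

glass: 33.5 × (5.88/4.36) = 33.5 × 1.348624 = 45.1789
wool: 39.7 × (9.22/9.34) = 39.7 × 0.987152 = 39.1899
rubber: 26.8 × (1.57/1.63) = 26.8 × 0.963190 = 25.8135
Index = Σ wᵢ·(p₁ᵢ/p₀ᵢ) = 45.1789 + 39.1899 + 25.8135 = 110.1823

110.18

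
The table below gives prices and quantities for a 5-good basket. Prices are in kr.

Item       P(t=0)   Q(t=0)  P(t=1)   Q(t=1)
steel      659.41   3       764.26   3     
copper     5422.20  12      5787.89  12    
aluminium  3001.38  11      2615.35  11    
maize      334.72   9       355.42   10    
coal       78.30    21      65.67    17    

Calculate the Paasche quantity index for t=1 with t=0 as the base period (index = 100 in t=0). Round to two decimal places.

Paasche quantity index uses current-period prices as weights.
ΣP(t=1)·Q(t=1) = 764.26×3 + 5787.89×12 + 2615.35×11 + 355.42×10 + 65.67×17 = 2292.78 + 69454.68 + 28768.85 + 3554.2 + 1116.39 = 105186.9
ΣP(t=1)·Q(t=0) = 764.26×3 + 5787.89×12 + 2615.35×11 + 355.42×9 + 65.67×21 = 2292.78 + 69454.68 + 28768.85 + 3198.78 + 1379.07 = 105094.16
Index = 105186.9 / 105094.16 × 100 = 100.0882

100.09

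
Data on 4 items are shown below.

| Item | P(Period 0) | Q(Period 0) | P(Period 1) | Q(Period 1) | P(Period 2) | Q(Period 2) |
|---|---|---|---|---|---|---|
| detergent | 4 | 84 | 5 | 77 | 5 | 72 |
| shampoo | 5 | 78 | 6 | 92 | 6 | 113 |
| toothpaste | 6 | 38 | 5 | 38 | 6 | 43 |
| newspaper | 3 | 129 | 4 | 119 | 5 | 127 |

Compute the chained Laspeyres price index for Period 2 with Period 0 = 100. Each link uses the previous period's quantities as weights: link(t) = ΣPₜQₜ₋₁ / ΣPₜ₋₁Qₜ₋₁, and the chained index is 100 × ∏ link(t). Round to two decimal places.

Link Period 0→Period 1:
ΣP(Period 1)Q(Period 0) = 5×84 + 6×78 + 5×38 + 4×129 = 420 + 468 + 190 + 516 = 1594
ΣP(Period 0)Q(Period 0) = 4×84 + 5×78 + 6×38 + 3×129 = 336 + 390 + 228 + 387 = 1341
link = 1594/1341 = 1.188665
Link Period 1→Period 2:
ΣP(Period 2)Q(Period 1) = 5×77 + 6×92 + 6×38 + 5×119 = 385 + 552 + 228 + 595 = 1760
ΣP(Period 1)Q(Period 1) = 5×77 + 6×92 + 5×38 + 4×119 = 385 + 552 + 190 + 476 = 1603
link = 1760/1603 = 1.097941
Chained index = 100 × 1.188665 × 1.097941 = 130.5085

130.51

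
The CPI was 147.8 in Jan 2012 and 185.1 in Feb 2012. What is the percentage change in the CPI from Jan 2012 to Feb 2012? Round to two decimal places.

25.24%

Change = (185.1 − 147.8) / 147.8 × 100
       = 37.3 / 147.8 × 100 = 25.2368%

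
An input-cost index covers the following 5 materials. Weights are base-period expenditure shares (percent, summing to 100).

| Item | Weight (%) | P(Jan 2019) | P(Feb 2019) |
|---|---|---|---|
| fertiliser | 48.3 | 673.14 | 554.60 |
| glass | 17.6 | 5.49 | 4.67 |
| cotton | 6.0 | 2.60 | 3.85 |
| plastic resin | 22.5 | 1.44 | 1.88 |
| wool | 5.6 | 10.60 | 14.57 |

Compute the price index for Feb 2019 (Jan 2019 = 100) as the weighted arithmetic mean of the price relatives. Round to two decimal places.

fertiliser: 48.3 × (554.60/673.14) = 48.3 × 0.823900 = 39.7944
glass: 17.6 × (4.67/5.49) = 17.6 × 0.850638 = 14.9712
cotton: 6.0 × (3.85/2.60) = 6.0 × 1.480769 = 8.8846
plastic resin: 22.5 × (1.88/1.44) = 22.5 × 1.305556 = 29.3750
wool: 5.6 × (14.57/10.60) = 5.6 × 1.374528 = 7.6974
Index = Σ wᵢ·(p₁ᵢ/p₀ᵢ) = 39.7944 + 14.9712 + 8.8846 + 29.3750 + 7.6974 = 100.7226

100.72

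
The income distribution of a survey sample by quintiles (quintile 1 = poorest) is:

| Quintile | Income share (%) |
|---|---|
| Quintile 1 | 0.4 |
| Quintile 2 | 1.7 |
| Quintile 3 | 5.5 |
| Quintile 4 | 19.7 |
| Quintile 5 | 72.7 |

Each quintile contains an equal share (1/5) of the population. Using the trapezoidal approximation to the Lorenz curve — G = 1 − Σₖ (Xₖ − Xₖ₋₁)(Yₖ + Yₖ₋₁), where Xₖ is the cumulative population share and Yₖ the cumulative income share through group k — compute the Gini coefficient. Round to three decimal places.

Cumulative income shares Yₖ: 0.0040, 0.0210, 0.0760, 0.2730, 1.0000
Σ (Xₖ−Xₖ₋₁)(Yₖ+Yₖ₋₁) = (1/5)(0.0040+0.0000) + (1/5)(0.0210+0.0040) + (1/5)(0.0760+0.0210) + (1/5)(0.2730+0.0760) + (1/5)(1.0000+0.2730)
  = 0.0008 + 0.0050 + 0.0194 + 0.0698 + 0.2546 = 0.3496
G = 1 − 0.3496 = 0.6504

0.650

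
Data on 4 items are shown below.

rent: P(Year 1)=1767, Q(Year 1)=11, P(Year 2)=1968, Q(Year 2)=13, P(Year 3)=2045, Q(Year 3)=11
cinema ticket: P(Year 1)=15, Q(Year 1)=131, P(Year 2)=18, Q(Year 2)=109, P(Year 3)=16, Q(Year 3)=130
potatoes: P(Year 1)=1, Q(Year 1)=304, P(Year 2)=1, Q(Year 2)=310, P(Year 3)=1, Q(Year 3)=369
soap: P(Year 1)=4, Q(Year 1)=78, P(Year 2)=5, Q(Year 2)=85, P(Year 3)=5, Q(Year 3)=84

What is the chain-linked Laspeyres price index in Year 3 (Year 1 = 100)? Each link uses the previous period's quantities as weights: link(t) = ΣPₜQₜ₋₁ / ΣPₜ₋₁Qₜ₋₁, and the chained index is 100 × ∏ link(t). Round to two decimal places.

Link Year 1→Year 2:
ΣP(Year 2)Q(Year 1) = 1968×11 + 18×131 + 1×304 + 5×78 = 21648 + 2358 + 304 + 390 = 24700
ΣP(Year 1)Q(Year 1) = 1767×11 + 15×131 + 1×304 + 4×78 = 19437 + 1965 + 304 + 312 = 22018
link = 24700/22018 = 1.121809
Link Year 2→Year 3:
ΣP(Year 3)Q(Year 2) = 2045×13 + 16×109 + 1×310 + 5×85 = 26585 + 1744 + 310 + 425 = 29064
ΣP(Year 2)Q(Year 2) = 1968×13 + 18×109 + 1×310 + 5×85 = 25584 + 1962 + 310 + 425 = 28281
link = 29064/28281 = 1.027686
Chained index = 100 × 1.121809 × 1.027686 = 115.2868

115.29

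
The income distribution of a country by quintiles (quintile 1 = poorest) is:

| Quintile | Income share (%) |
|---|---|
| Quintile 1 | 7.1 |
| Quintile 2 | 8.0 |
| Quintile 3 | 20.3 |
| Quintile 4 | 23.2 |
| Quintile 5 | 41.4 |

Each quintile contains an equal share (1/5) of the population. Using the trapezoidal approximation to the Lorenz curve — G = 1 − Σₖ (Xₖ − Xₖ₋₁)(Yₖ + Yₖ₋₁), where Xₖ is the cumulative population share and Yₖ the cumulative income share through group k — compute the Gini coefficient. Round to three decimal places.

0.335

Cumulative income shares Yₖ: 0.0710, 0.1510, 0.3540, 0.5860, 1.0000
Σ (Xₖ−Xₖ₋₁)(Yₖ+Yₖ₋₁) = (1/5)(0.0710+0.0000) + (1/5)(0.1510+0.0710) + (1/5)(0.3540+0.1510) + (1/5)(0.5860+0.3540) + (1/5)(1.0000+0.5860)
  = 0.0142 + 0.0444 + 0.1010 + 0.1880 + 0.3172 = 0.6648
G = 1 − 0.6648 = 0.3352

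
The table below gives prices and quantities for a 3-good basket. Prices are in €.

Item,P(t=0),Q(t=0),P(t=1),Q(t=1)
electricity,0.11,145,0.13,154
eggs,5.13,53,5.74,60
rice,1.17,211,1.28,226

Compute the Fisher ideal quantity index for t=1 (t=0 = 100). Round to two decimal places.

Laspeyres component (base-period weights):
ΣP(t=0)Q(t=1) = 0.11×154 + 5.13×60 + 1.17×226 = 16.94 + 307.8 + 264.42 = 589.16
ΣP(t=0)Q(t=0) = 0.11×145 + 5.13×53 + 1.17×211 = 15.95 + 271.89 + 246.87 = 534.71
L = 589.16 / 534.71 × 100 = 110.1831
Paasche component (current-period weights):
ΣP(t=1)Q(t=1) = 0.13×154 + 5.74×60 + 1.28×226 = 20.02 + 344.4 + 289.28 = 653.7
ΣP(t=1)Q(t=0) = 0.13×145 + 5.74×53 + 1.28×211 = 18.85 + 304.22 + 270.08 = 593.15
P = 653.7 / 593.15 × 100 = 110.2082
Fisher = √(L × P) = √(110.1831 × 110.2082) = 110.1956

110.20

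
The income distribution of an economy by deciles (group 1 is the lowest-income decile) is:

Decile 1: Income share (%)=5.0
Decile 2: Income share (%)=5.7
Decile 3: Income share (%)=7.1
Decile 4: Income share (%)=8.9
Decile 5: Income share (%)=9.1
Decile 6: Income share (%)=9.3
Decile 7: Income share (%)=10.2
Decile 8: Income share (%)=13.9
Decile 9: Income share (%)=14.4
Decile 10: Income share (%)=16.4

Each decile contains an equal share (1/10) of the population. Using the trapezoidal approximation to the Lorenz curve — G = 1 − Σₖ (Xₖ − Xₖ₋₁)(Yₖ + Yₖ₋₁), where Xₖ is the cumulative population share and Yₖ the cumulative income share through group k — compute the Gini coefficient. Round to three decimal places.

Cumulative income shares Yₖ: 0.0500, 0.1070, 0.1780, 0.2670, 0.3580, 0.4510, 0.5530, 0.6920, 0.8360, 1.0000
Σ (Xₖ−Xₖ₋₁)(Yₖ+Yₖ₋₁) = (1/10)(0.0500+0.0000) + (1/10)(0.1070+0.0500) + (1/10)(0.1780+0.1070) + (1/10)(0.2670+0.1780) + (1/10)(0.3580+0.2670) + (1/10)(0.4510+0.3580) + (1/10)(0.5530+0.4510) + (1/10)(0.6920+0.5530) + (1/10)(0.8360+0.6920) + (1/10)(1.0000+0.8360)
  = 0.0050 + 0.0157 + 0.0285 + 0.0445 + 0.0625 + 0.0809 + 0.1004 + 0.1245 + 0.1528 + 0.1836 = 0.7984
G = 1 − 0.7984 = 0.2016

0.202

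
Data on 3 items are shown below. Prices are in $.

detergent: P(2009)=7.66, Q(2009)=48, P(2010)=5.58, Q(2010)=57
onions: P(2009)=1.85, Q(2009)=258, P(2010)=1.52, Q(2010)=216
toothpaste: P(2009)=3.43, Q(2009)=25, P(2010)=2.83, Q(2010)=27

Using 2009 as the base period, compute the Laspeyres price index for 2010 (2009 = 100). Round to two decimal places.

78.51

Laspeyres price index uses base-period quantities as weights.
ΣP(2010)·Q(2009) = 5.58×48 + 1.52×258 + 2.83×25 = 267.84 + 392.16 + 70.75 = 730.75
ΣP(2009)·Q(2009) = 7.66×48 + 1.85×258 + 3.43×25 = 367.68 + 477.3 + 85.75 = 930.73
Index = 730.75 / 930.73 × 100 = 78.5136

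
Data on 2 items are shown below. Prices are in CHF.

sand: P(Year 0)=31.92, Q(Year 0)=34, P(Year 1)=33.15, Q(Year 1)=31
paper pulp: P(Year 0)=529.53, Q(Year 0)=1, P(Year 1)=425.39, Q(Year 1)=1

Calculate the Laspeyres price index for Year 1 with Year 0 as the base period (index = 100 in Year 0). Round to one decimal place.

96.1

Laspeyres price index uses base-period quantities as weights.
ΣP(Year 1)·Q(Year 0) = 33.15×34 + 425.39×1 = 1127.1 + 425.39 = 1552.49
ΣP(Year 0)·Q(Year 0) = 31.92×34 + 529.53×1 = 1085.28 + 529.53 = 1614.81
Index = 1552.49 / 1614.81 × 100 = 96.1407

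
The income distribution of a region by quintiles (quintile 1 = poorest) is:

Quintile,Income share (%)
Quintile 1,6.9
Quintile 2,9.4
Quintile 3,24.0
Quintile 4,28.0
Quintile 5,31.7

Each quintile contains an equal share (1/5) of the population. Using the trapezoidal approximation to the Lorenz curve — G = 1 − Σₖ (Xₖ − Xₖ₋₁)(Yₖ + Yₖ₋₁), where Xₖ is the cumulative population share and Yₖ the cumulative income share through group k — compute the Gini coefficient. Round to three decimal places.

0.273

Cumulative income shares Yₖ: 0.0690, 0.1630, 0.4030, 0.6830, 1.0000
Σ (Xₖ−Xₖ₋₁)(Yₖ+Yₖ₋₁) = (1/5)(0.0690+0.0000) + (1/5)(0.1630+0.0690) + (1/5)(0.4030+0.1630) + (1/5)(0.6830+0.4030) + (1/5)(1.0000+0.6830)
  = 0.0138 + 0.0464 + 0.1132 + 0.2172 + 0.3366 = 0.7272
G = 1 − 0.7272 = 0.2728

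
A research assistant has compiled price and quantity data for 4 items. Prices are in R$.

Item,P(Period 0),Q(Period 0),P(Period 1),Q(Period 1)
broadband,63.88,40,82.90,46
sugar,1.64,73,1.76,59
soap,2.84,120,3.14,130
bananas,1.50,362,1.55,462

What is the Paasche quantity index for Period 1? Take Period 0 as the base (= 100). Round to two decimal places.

115.04

Paasche quantity index uses current-period prices as weights.
ΣP(Period 1)·Q(Period 1) = 82.90×46 + 1.76×59 + 3.14×130 + 1.55×462 = 3813.4 + 103.84 + 408.2 + 716.1 = 5041.54
ΣP(Period 1)·Q(Period 0) = 82.90×40 + 1.76×73 + 3.14×120 + 1.55×362 = 3316 + 128.48 + 376.8 + 561.1 = 4382.38
Index = 5041.54 / 4382.38 × 100 = 115.0411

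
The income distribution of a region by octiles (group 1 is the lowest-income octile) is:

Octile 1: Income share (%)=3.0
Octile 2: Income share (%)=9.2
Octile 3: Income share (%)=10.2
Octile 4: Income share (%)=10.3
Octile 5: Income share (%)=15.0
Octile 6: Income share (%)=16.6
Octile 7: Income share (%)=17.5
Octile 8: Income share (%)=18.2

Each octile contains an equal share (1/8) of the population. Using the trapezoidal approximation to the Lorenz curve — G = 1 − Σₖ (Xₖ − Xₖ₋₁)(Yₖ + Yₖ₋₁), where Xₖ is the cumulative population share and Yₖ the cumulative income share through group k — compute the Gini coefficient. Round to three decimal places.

0.215

Cumulative income shares Yₖ: 0.0300, 0.1220, 0.2240, 0.3270, 0.4770, 0.6430, 0.8180, 1.0000
Σ (Xₖ−Xₖ₋₁)(Yₖ+Yₖ₋₁) = (1/8)(0.0300+0.0000) + (1/8)(0.1220+0.0300) + (1/8)(0.2240+0.1220) + (1/8)(0.3270+0.2240) + (1/8)(0.4770+0.3270) + (1/8)(0.6430+0.4770) + (1/8)(0.8180+0.6430) + (1/8)(1.0000+0.8180)
  = 0.0037 + 0.0190 + 0.0432 + 0.0689 + 0.1005 + 0.1400 + 0.1826 + 0.2273 = 0.7853
G = 1 − 0.7853 = 0.2147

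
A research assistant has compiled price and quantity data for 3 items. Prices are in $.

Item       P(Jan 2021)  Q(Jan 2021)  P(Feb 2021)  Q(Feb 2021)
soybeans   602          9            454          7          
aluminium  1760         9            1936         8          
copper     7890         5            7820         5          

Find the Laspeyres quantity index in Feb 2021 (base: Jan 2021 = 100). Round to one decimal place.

95.1

Laspeyres quantity index uses base-period prices as weights.
ΣP(Jan 2021)·Q(Feb 2021) = 602×7 + 1760×8 + 7890×5 = 4214 + 14080 + 39450 = 57744
ΣP(Jan 2021)·Q(Jan 2021) = 602×9 + 1760×9 + 7890×5 = 5418 + 15840 + 39450 = 60708
Index = 57744 / 60708 × 100 = 95.1176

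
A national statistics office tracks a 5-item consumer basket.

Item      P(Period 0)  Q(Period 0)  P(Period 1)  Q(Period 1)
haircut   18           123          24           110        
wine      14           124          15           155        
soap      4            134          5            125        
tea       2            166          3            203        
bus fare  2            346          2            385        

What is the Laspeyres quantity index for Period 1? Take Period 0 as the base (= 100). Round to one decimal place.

105.7

Laspeyres quantity index uses base-period prices as weights.
ΣP(Period 0)·Q(Period 1) = 18×110 + 14×155 + 4×125 + 2×203 + 2×385 = 1980 + 2170 + 500 + 406 + 770 = 5826
ΣP(Period 0)·Q(Period 0) = 18×123 + 14×124 + 4×134 + 2×166 + 2×346 = 2214 + 1736 + 536 + 332 + 692 = 5510
Index = 5826 / 5510 × 100 = 105.7350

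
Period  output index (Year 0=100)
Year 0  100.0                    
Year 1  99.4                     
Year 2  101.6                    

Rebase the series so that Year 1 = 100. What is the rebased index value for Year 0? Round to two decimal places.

Rebased(Year 0) = 100.0 / 99.4 × 100 = 100.6036

100.60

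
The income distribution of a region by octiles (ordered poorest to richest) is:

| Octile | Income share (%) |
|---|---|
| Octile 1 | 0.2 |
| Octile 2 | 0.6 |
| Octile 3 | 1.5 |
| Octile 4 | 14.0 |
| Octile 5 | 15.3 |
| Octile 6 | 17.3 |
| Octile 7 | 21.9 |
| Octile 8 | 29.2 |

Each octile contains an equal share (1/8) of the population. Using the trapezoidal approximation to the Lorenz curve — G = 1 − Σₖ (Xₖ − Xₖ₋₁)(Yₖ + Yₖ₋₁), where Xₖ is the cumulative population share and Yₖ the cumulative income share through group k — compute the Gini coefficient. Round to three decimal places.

Cumulative income shares Yₖ: 0.0020, 0.0080, 0.0230, 0.1630, 0.3160, 0.4890, 0.7080, 1.0000
Σ (Xₖ−Xₖ₋₁)(Yₖ+Yₖ₋₁) = (1/8)(0.0020+0.0000) + (1/8)(0.0080+0.0020) + (1/8)(0.0230+0.0080) + (1/8)(0.1630+0.0230) + (1/8)(0.3160+0.1630) + (1/8)(0.4890+0.3160) + (1/8)(0.7080+0.4890) + (1/8)(1.0000+0.7080)
  = 0.0003 + 0.0013 + 0.0039 + 0.0232 + 0.0599 + 0.1006 + 0.1496 + 0.2135 = 0.5523
G = 1 − 0.5523 = 0.4477

0.448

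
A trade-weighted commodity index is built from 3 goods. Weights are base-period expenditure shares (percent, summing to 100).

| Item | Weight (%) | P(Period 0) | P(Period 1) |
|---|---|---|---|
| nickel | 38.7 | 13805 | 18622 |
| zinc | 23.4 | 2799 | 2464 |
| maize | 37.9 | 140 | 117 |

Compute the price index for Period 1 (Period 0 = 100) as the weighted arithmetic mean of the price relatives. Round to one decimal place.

nickel: 38.7 × (18622/13805) = 38.7 × 1.348932 = 52.2037
zinc: 23.4 × (2464/2799) = 23.4 × 0.880314 = 20.5994
maize: 37.9 × (117/140) = 37.9 × 0.835714 = 31.6736
Index = Σ wᵢ·(p₁ᵢ/p₀ᵢ) = 52.2037 + 20.5994 + 31.6736 = 104.4766

104.5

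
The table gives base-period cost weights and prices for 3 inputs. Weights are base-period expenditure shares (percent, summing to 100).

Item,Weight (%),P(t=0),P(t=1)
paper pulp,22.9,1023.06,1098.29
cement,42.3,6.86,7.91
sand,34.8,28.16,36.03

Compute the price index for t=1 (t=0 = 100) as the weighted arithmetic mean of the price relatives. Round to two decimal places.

paper pulp: 22.9 × (1098.29/1023.06) = 22.9 × 1.073534 = 24.5839
cement: 42.3 × (7.91/6.86) = 42.3 × 1.153061 = 48.7745
sand: 34.8 × (36.03/28.16) = 34.8 × 1.279474 = 44.5257
Index = Σ wᵢ·(p₁ᵢ/p₀ᵢ) = 24.5839 + 48.7745 + 44.5257 = 117.8841

117.88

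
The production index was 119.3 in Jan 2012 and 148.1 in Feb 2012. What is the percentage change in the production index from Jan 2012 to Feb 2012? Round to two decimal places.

24.14%

Change = (148.1 − 119.3) / 119.3 × 100
       = 28.8 / 119.3 × 100 = 24.1408%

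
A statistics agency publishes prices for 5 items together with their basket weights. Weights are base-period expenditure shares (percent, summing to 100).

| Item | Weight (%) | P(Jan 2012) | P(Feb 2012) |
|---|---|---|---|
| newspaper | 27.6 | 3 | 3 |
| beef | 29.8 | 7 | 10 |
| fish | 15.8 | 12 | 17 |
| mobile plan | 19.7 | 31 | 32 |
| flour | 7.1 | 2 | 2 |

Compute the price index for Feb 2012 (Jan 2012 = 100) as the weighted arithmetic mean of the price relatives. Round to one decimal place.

newspaper: 27.6 × (3/3) = 27.6 × 1.000000 = 27.6000
beef: 29.8 × (10/7) = 29.8 × 1.428571 = 42.5714
fish: 15.8 × (17/12) = 15.8 × 1.416667 = 22.3833
mobile plan: 19.7 × (32/31) = 19.7 × 1.032258 = 20.3355
flour: 7.1 × (2/2) = 7.1 × 1.000000 = 7.1000
Index = Σ wᵢ·(p₁ᵢ/p₀ᵢ) = 27.6000 + 42.5714 + 22.3833 + 20.3355 + 7.1000 = 119.9902

120.0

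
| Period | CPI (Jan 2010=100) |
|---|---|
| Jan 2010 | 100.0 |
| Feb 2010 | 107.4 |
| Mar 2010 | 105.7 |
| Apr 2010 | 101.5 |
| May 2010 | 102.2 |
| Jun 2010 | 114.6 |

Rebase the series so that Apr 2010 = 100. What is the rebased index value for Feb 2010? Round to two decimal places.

Rebased(Feb 2010) = 107.4 / 101.5 × 100 = 105.8128

105.81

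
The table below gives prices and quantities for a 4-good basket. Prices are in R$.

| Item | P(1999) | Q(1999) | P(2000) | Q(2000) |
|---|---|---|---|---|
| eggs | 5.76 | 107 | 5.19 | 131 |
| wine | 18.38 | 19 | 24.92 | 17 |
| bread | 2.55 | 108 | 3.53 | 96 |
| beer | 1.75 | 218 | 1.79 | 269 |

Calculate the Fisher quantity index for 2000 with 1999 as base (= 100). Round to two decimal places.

Laspeyres component (base-period weights):
ΣP(1999)Q(2000) = 5.76×131 + 18.38×17 + 2.55×96 + 1.75×269 = 754.56 + 312.46 + 244.8 + 470.75 = 1782.57
ΣP(1999)Q(1999) = 5.76×107 + 18.38×19 + 2.55×108 + 1.75×218 = 616.32 + 349.22 + 275.4 + 381.5 = 1622.44
L = 1782.57 / 1622.44 × 100 = 109.8697
Paasche component (current-period weights):
ΣP(2000)Q(2000) = 5.19×131 + 24.92×17 + 3.53×96 + 1.79×269 = 679.89 + 423.64 + 338.88 + 481.51 = 1923.92
ΣP(2000)Q(1999) = 5.19×107 + 24.92×19 + 3.53×108 + 1.79×218 = 555.33 + 473.48 + 381.24 + 390.22 = 1800.27
P = 1923.92 / 1800.27 × 100 = 106.8684
Fisher = √(L × P) = √(109.8697 × 106.8684) = 108.3587

108.36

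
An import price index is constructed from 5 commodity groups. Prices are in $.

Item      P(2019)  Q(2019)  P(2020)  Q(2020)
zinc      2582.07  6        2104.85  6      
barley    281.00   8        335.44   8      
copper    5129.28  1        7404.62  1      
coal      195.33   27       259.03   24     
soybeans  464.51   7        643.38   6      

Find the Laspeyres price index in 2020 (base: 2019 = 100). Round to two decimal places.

108.98

Laspeyres price index uses base-period quantities as weights.
ΣP(2020)·Q(2019) = 2104.85×6 + 335.44×8 + 7404.62×1 + 259.03×27 + 643.38×7 = 12629.1 + 2683.52 + 7404.62 + 6993.81 + 4503.66 = 34214.71
ΣP(2019)·Q(2019) = 2582.07×6 + 281.00×8 + 5129.28×1 + 195.33×27 + 464.51×7 = 15492.42 + 2248 + 5129.28 + 5273.91 + 3251.57 = 31395.18
Index = 34214.71 / 31395.18 × 100 = 108.9808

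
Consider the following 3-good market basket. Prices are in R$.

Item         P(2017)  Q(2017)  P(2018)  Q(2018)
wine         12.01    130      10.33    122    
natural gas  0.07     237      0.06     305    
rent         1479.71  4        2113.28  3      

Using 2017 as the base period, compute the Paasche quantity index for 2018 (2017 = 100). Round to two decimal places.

77.66

Paasche quantity index uses current-period prices as weights.
ΣP(2018)·Q(2018) = 10.33×122 + 0.06×305 + 2113.28×3 = 1260.26 + 18.3 + 6339.84 = 7618.4
ΣP(2018)·Q(2017) = 10.33×130 + 0.06×237 + 2113.28×4 = 1342.9 + 14.22 + 8453.12 = 9810.24
Index = 7618.4 / 9810.24 × 100 = 77.6576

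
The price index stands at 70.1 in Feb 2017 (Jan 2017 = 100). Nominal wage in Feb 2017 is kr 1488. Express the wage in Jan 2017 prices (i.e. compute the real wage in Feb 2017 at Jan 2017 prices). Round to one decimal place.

Real = Nominal ÷ (Index/100) = 1488 ÷ (70.1/100)
     = 1488 ÷ 0.701 = 2122.6819

2122.7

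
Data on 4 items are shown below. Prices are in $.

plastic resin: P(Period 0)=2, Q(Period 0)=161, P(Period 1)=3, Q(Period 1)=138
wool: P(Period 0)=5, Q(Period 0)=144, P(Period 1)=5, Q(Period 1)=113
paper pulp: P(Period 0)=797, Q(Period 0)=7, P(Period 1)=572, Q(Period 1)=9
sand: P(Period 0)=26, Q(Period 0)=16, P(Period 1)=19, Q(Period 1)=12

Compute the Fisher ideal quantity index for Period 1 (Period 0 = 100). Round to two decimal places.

116.81

Laspeyres component (base-period weights):
ΣP(Period 0)Q(Period 1) = 2×138 + 5×113 + 797×9 + 26×12 = 276 + 565 + 7173 + 312 = 8326
ΣP(Period 0)Q(Period 0) = 2×161 + 5×144 + 797×7 + 26×16 = 322 + 720 + 5579 + 416 = 7037
L = 8326 / 7037 × 100 = 118.3175
Paasche component (current-period weights):
ΣP(Period 1)Q(Period 1) = 3×138 + 5×113 + 572×9 + 19×12 = 414 + 565 + 5148 + 228 = 6355
ΣP(Period 1)Q(Period 0) = 3×161 + 5×144 + 572×7 + 19×16 = 483 + 720 + 4004 + 304 = 5511
P = 6355 / 5511 × 100 = 115.3148
Fisher = √(L × P) = √(118.3175 × 115.3148) = 116.8065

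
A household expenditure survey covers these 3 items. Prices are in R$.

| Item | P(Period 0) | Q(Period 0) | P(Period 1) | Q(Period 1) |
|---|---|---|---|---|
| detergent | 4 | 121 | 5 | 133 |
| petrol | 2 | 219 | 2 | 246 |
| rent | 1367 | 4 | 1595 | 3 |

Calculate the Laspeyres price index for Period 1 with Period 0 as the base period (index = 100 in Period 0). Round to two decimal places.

116.17

Laspeyres price index uses base-period quantities as weights.
ΣP(Period 1)·Q(Period 0) = 5×121 + 2×219 + 1595×4 = 605 + 438 + 6380 = 7423
ΣP(Period 0)·Q(Period 0) = 4×121 + 2×219 + 1367×4 = 484 + 438 + 5468 = 6390
Index = 7423 / 6390 × 100 = 116.1659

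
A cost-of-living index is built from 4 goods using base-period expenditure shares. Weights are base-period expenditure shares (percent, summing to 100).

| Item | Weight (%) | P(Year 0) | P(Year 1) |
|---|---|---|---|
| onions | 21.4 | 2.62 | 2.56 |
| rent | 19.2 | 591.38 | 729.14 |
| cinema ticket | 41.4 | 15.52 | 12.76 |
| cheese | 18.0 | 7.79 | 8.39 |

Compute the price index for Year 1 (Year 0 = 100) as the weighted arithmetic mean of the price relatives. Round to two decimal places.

onions: 21.4 × (2.56/2.62) = 21.4 × 0.977099 = 20.9099
rent: 19.2 × (729.14/591.38) = 19.2 × 1.232947 = 23.6726
cinema ticket: 41.4 × (12.76/15.52) = 41.4 × 0.822165 = 34.0376
cheese: 18.0 × (8.39/7.79) = 18.0 × 1.077022 = 19.3864
Index = Σ wᵢ·(p₁ᵢ/p₀ᵢ) = 20.9099 + 23.6726 + 34.0376 + 19.3864 = 98.0065

98.01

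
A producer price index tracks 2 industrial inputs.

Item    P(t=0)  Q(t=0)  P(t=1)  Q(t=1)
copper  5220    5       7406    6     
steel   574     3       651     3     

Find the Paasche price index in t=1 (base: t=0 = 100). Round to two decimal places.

140.39

Paasche price index uses current-period quantities as weights.
ΣP(t=1)·Q(t=1) = 7406×6 + 651×3 = 44436 + 1953 = 46389
ΣP(t=0)·Q(t=1) = 5220×6 + 574×3 = 31320 + 1722 = 33042
Index = 46389 / 33042 × 100 = 140.3940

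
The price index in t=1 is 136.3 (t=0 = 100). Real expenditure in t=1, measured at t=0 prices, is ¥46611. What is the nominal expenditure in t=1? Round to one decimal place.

Nominal = Real × (Index/100) = 46611 × (136.3/100)
        = 46611 × 1.363 = 63530.7930

63530.8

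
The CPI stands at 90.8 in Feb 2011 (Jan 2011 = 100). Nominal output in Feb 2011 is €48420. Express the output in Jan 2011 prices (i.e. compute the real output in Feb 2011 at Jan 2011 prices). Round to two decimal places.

Real = Nominal ÷ (Index/100) = 48420 ÷ (90.8/100)
     = 48420 ÷ 0.908 = 53325.9912

53325.99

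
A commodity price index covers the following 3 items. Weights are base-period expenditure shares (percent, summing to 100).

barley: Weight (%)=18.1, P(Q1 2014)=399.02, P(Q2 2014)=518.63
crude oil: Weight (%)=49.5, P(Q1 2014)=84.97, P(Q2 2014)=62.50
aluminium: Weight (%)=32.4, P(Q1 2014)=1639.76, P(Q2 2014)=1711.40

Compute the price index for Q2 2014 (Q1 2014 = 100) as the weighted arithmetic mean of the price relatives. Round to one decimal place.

93.8

barley: 18.1 × (518.63/399.02) = 18.1 × 1.299759 = 23.5256
crude oil: 49.5 × (62.50/84.97) = 49.5 × 0.735554 = 36.4099
aluminium: 32.4 × (1711.40/1639.76) = 32.4 × 1.043689 = 33.8155
Index = Σ wᵢ·(p₁ᵢ/p₀ᵢ) = 23.5256 + 36.4099 + 33.8155 = 93.7511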